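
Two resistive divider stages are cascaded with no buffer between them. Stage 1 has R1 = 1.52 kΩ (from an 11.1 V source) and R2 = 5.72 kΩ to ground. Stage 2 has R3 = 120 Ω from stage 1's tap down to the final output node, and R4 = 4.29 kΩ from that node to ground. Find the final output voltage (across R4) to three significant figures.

V_out ≈ 6.71 V

Stage 2 presents R3+R4 = 4410 Ω as a load on stage 1's tap.
Stage 1's lower leg becomes R2‖(R3+R4) = 2490 Ω, so V_mid = 11.1 × 2490/4010 = 6.893 V.
Stage 2 is itself unloaded: V_out = V_mid × R4/(R3+R4) = 6.893 × 4290/4410 = 6.71 V.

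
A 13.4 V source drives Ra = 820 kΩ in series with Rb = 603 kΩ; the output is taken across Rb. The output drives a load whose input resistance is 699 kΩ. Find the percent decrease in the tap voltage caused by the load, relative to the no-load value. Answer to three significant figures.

33.2 %

The divider's output (Thévenin) resistance is Ra‖Rb = 347.5 kΩ.
Fractional drop under load = R_th/(R_th + R_L) = 347.5 / (347.5 + 699) = 0.3320.
So the output falls by 33.2 %.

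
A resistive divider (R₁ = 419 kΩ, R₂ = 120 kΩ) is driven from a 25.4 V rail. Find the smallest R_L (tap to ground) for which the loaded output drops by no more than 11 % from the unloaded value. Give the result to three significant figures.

R_L(min) ≈ 755 kΩ

Output resistance R_th = R₁‖R₂ = (419 × 120)/539.0 = 93.28 kΩ.
The fractional drop is R_th/(R_th + R_L); requiring this ≤ 0.110 gives R_L ≥ R_th(1/0.110 − 1) = 93.28 × 8.091 = 755 kΩ.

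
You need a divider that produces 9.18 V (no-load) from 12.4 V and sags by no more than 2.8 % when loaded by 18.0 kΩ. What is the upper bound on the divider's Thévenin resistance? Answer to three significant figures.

Loading drop = R_th/(R_th + R_L) ≤ 0.0280, so R_th ≤ R_L · ε/(1−ε) = 18.0 kΩ × 0.0280/0.9720 = 519 Ω.

R_th ≤ 519 Ω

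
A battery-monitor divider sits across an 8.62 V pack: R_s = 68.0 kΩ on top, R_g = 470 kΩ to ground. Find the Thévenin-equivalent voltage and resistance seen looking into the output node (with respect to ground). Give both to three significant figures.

V_th = 7.53 V, R_th = 59.4 kΩ

V_th is the open-circuit tap voltage: 8.62 × 470/(68.0 + 470) = 7.53 V.
With the supply zeroed, R_s and R_g appear in parallel from the tap: R_th = R_s‖R_g = (68.0 × 470)/538.0 = 59.4 kΩ.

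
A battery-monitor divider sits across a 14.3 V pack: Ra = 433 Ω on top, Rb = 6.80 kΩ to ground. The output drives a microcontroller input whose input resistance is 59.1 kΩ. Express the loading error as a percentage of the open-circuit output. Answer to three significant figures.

The divider's output (Thévenin) resistance is Ra‖Rb = 407.1 Ω.
Fractional drop under load = R_th/(R_th + R_L) = 407.1 / (407.1 + 59100) = 0.006841.
So the output falls by 0.684 %.

0.684 %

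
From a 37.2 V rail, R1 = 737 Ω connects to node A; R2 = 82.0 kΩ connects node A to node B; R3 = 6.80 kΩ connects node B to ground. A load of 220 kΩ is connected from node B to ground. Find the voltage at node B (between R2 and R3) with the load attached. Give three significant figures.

V ≈ 2.75 V

At node B, R3 is in parallel with the load: R3‖R_L = 6596 Ω.
Below node A the resistance is R2 + (R3‖R_L) = 88600 Ω, so V_A = 37.2 × 88600/89330 = 36.89 V.
Then V_B = V_A × (R3‖R_L)/(R2 + R3‖R_L) = 36.89 × 6596/88600 = 2.75 V.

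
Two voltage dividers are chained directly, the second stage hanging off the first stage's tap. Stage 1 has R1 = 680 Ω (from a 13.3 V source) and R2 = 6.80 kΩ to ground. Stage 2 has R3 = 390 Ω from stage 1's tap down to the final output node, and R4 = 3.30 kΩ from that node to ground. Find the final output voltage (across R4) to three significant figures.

V_out ≈ 9.26 V

Stage 2 presents R3+R4 = 3690 Ω as a load on stage 1's tap.
Stage 1's lower leg becomes R2‖(R3+R4) = 2392 Ω, so V_mid = 13.3 × 2392/3072 = 10.36 V.
Stage 2 is itself unloaded: V_out = V_mid × R4/(R3+R4) = 10.36 × 3300/3690 = 9.26 V.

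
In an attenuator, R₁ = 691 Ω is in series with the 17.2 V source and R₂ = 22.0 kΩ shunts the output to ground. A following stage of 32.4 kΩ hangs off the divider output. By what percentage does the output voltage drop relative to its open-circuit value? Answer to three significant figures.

The divider's output (Thévenin) resistance is R₁‖R₂ = 670.0 Ω.
Fractional drop under load = R_th/(R_th + R_L) = 670.0 / (670.0 + 32400) = 0.02026.
So the output falls by 2.03 %.

2.03 %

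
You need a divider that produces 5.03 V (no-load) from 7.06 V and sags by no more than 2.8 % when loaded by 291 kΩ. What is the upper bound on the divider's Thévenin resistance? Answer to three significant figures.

Loading drop = R_th/(R_th + R_L) ≤ 0.0280, so R_th ≤ R_L · ε/(1−ε) = 291 kΩ × 0.0280/0.9720 = 8.38 kΩ.

R_th ≤ 8.38 kΩ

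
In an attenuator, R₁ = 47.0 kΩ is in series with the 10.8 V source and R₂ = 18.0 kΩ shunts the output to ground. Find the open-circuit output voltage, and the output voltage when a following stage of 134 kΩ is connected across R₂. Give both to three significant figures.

Unloaded: 2.99 V; loaded: 2.73 V

Open-circuit: V = 10.8 × 18.0/(47.0 + 18.0) = 2.99 V.
With the load, R₂ becomes R₂‖R_L = 15.87 kΩ, so V = 10.8 × 15.87/62.87 = 2.73 V.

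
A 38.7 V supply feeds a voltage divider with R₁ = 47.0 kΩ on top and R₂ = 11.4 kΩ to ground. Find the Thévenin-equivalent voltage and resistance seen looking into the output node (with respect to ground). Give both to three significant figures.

V_th is the open-circuit tap voltage: 38.7 × 11.4/(47.0 + 11.4) = 7.55 V.
With the supply zeroed, R₁ and R₂ appear in parallel from the tap: R_th = R₁‖R₂ = (47.0 × 11.4)/58.40 = 9.17 kΩ.

V_th = 7.55 V, R_th = 9.17 kΩ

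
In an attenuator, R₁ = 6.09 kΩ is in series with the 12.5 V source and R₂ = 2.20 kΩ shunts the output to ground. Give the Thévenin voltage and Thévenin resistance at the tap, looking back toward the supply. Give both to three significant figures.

V_th is the open-circuit tap voltage: 12.5 × 2.20/(6.09 + 2.20) = 3.32 V.
With the supply zeroed, R₁ and R₂ appear in parallel from the tap: R_th = R₁‖R₂ = (6.09 × 2.20)/8.290 = 1.62 kΩ.

V_th = 3.32 V, R_th = 1.62 kΩ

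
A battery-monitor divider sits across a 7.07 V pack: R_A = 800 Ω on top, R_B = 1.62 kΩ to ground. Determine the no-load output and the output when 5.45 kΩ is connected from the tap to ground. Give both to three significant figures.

Unloaded: 4.73 V; loaded: 4.31 V

Open-circuit: V = 7.07 × 1620/(800 + 1620) = 4.73 V.
With the load, R_B becomes R_B‖R_L = 1249 Ω, so V = 7.07 × 1249/2049 = 4.31 V.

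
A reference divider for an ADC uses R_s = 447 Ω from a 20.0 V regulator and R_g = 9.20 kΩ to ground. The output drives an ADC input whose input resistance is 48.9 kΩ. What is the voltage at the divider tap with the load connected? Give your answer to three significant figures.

V_out ≈ 18.9 V

The load sits in parallel with R_g: R_g‖R_L = (9200 × 48900) / (9200 + 48900) = 7743 Ω.
V_out = 20.0 × 7743 / (447 + 7743) = 20.0 × 7743/8190 = 18.9 V.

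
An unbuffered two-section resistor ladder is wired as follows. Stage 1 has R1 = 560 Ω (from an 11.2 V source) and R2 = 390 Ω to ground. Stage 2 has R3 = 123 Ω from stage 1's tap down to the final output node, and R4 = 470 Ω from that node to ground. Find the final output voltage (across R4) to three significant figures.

Stage 2 presents R3+R4 = 593.0 Ω as a load on stage 1's tap.
Stage 1's lower leg becomes R2‖(R3+R4) = 235.3 Ω, so V_mid = 11.2 × 235.3/795.3 = 3.313 V.
Stage 2 is itself unloaded: V_out = V_mid × R4/(R3+R4) = 3.313 × 470/593.0 = 2.63 V.

V_out ≈ 2.63 V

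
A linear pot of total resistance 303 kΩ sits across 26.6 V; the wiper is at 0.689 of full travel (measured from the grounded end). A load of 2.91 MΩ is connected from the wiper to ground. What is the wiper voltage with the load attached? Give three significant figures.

V ≈ 17.9 V

The wiper splits the pot into (1−α)R = 94.23 kΩ above and αR = 208.8 kΩ below.
Lower section ‖ load = 194.8 kΩ.
V_wiper = 26.6 × 194.8/(94.23 + 194.8) = 17.9 V.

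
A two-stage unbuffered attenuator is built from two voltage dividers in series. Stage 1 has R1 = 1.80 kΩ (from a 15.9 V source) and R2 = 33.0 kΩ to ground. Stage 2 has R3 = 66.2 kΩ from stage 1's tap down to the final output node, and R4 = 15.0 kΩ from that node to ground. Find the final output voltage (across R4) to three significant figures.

V_out ≈ 2.73 V

Stage 2 presents R3+R4 = 81.20 kΩ as a load on stage 1's tap.
Stage 1's lower leg becomes R2‖(R3+R4) = 23.46 kΩ, so V_mid = 15.9 × 23.46/25.26 = 14.77 V.
Stage 2 is itself unloaded: V_out = V_mid × R4/(R3+R4) = 14.77 × 15.0/81.20 = 2.73 V.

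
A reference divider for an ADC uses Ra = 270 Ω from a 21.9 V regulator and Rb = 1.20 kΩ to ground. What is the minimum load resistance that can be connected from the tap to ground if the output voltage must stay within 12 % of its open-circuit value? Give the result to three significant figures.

Output resistance R_th = Ra‖Rb = (270 × 1200)/1470 = 220.4 Ω.
The fractional drop is R_th/(R_th + R_L); requiring this ≤ 0.120 gives R_L ≥ R_th(1/0.120 − 1) = 220.4 × 7.333 = 1.62 kΩ.

R_L(min) ≈ 1.62 kΩ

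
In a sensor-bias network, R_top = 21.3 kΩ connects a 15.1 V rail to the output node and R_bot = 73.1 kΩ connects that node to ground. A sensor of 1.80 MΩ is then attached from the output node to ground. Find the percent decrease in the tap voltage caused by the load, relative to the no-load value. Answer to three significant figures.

0.908 %

The divider's output (Thévenin) resistance is R_top‖R_bot = 16.49 kΩ.
Fractional drop under load = R_th/(R_th + R_L) = 16.49 / (16.49 + 1800) = 0.009080.
So the output falls by 0.908 %.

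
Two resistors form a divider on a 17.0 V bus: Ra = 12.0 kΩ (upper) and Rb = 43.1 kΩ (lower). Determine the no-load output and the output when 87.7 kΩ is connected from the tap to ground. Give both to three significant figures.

Unloaded: 13.3 V; loaded: 12.0 V

Open-circuit: V = 17.0 × 43.1/(12.0 + 43.1) = 13.3 V.
With the load, Rb becomes Rb‖R_L = 28.90 kΩ, so V = 17.0 × 28.90/40.90 = 12.0 V.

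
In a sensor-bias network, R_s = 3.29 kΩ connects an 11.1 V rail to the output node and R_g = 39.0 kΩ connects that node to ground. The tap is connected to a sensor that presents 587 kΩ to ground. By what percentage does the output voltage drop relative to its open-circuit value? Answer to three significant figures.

The divider's output (Thévenin) resistance is R_s‖R_g = 3.034 kΩ.
Fractional drop under load = R_th/(R_th + R_L) = 3.034 / (3.034 + 587) = 0.005142.
So the output falls by 0.514 %.

0.514 %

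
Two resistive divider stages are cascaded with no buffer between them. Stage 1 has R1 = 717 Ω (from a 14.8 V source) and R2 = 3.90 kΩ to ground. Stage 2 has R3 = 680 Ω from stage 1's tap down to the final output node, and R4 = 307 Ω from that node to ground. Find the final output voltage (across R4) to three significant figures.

Stage 2 presents R3+R4 = 987.0 Ω as a load on stage 1's tap.
Stage 1's lower leg becomes R2‖(R3+R4) = 787.7 Ω, so V_mid = 14.8 × 787.7/1505 = 7.748 V.
Stage 2 is itself unloaded: V_out = V_mid × R4/(R3+R4) = 7.748 × 307/987.0 = 2.41 V.

V_out ≈ 2.41 V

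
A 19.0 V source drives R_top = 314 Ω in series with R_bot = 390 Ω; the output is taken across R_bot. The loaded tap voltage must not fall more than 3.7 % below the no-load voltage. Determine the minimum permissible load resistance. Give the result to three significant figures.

Output resistance R_th = R_top‖R_bot = (314 × 390)/704.0 = 173.9 Ω.
The fractional drop is R_th/(R_th + R_L); requiring this ≤ 0.0370 gives R_L ≥ R_th(1/0.0370 − 1) = 173.9 × 26.03 = 4.53 kΩ.

R_L(min) ≈ 4.53 kΩ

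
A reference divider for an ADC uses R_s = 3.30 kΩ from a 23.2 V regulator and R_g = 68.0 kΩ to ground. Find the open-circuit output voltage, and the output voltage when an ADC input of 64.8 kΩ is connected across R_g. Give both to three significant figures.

Open-circuit: V = 23.2 × 68.0/(3.30 + 68.0) = 22.1 V.
With the load, R_g becomes R_g‖R_L = 33.18 kΩ, so V = 23.2 × 33.18/36.48 = 21.1 V.

Unloaded: 22.1 V; loaded: 21.1 V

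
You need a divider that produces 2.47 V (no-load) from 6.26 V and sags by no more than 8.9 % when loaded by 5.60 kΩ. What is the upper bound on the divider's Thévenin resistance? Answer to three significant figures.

Loading drop = R_th/(R_th + R_L) ≤ 0.0890, so R_th ≤ R_L · ε/(1−ε) = 5.60 kΩ × 0.0890/0.9110 = 547 Ω.

R_th ≤ 547 Ω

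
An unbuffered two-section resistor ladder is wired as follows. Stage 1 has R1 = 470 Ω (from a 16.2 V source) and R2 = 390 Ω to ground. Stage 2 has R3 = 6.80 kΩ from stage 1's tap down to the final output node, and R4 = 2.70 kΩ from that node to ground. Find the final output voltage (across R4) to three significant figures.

Stage 2 presents R3+R4 = 9500 Ω as a load on stage 1's tap.
Stage 1's lower leg becomes R2‖(R3+R4) = 374.6 Ω, so V_mid = 16.2 × 374.6/844.6 = 7.185 V.
Stage 2 is itself unloaded: V_out = V_mid × R4/(R3+R4) = 7.185 × 2700/9500 = 2.04 V.

V_out ≈ 2.04 V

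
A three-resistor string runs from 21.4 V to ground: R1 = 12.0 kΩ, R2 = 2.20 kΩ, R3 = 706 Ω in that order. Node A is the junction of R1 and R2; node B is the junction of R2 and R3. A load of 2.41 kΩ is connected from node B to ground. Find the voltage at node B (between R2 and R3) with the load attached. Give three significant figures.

At node B, R3 is in parallel with the load: R3‖R_L = 546.0 Ω.
Below node A the resistance is R2 + (R3‖R_L) = 2746 Ω, so V_A = 21.4 × 2746/14750 = 3.985 V.
Then V_B = V_A × (R3‖R_L)/(R2 + R3‖R_L) = 3.985 × 546.0/2746 = 0.792 V.

V ≈ 0.792 V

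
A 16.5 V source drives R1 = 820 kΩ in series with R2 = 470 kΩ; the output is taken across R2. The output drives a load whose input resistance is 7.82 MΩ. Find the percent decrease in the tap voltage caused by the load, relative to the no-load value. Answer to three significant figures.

3.68 %

The divider's output (Thévenin) resistance is R1‖R2 = 298.8 kΩ.
Fractional drop under load = R_th/(R_th + R_L) = 298.8 / (298.8 + 7820) = 0.03680.
So the output falls by 3.68 %.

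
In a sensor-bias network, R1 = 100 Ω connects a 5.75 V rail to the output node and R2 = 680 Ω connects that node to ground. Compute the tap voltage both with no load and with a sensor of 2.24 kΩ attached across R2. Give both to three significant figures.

Unloaded: 5.01 V; loaded: 4.83 V

Open-circuit: V = 5.75 × 680/(100 + 680) = 5.01 V.
With the load, R2 becomes R2‖R_L = 521.6 Ω, so V = 5.75 × 521.6/621.6 = 4.83 V.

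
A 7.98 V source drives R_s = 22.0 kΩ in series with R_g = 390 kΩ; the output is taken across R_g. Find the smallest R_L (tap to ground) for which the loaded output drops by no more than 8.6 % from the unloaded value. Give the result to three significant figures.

Output resistance R_th = R_s‖R_g = (22.0 × 390)/412.0 = 20.83 kΩ.
The fractional drop is R_th/(R_th + R_L); requiring this ≤ 0.0860 gives R_L ≥ R_th(1/0.0860 − 1) = 20.83 × 10.63 = 221 kΩ.

R_L(min) ≈ 221 kΩ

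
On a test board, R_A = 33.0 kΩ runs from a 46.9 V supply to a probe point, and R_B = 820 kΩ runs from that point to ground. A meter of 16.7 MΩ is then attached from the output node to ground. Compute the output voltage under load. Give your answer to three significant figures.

The load sits in parallel with R_B: R_B‖R_L = (820 × 16700) / (820 + 16700) = 781.6 kΩ.
V_out = 46.9 × 781.6 / (33.0 + 781.6) = 46.9 × 781.6/814.6 = 45.0 V.
(Unloaded it would have been 45.1 V.)

V_out ≈ 45.0 V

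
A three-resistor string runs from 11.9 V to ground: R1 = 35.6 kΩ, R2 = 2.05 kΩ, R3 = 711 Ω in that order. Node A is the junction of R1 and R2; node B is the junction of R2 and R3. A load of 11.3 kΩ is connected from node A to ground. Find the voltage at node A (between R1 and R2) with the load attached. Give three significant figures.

V ≈ 0.698 V

Below node A the series string R2+R3 = 2761 Ω sits in parallel with the 11300 Ω load: 2219 Ω.
V_A = 11.9 × 2219/(35600 + 2219) = 0.698 V.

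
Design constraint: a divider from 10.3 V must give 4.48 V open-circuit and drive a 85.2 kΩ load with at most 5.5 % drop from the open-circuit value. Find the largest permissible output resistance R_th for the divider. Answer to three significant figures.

R_th ≤ 4.96 kΩ

Loading drop = R_th/(R_th + R_L) ≤ 0.0550, so R_th ≤ R_L · ε/(1−ε) = 85.2 kΩ × 0.0550/0.9450 = 4.96 kΩ.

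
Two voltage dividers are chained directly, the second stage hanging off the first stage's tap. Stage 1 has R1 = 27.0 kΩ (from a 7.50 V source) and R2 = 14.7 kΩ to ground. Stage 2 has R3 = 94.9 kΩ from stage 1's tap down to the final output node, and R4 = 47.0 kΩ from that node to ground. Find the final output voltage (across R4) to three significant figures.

V_out ≈ 0.821 V

Stage 2 presents R3+R4 = 141.9 kΩ as a load on stage 1's tap.
Stage 1's lower leg becomes R2‖(R3+R4) = 13.32 kΩ, so V_mid = 7.50 × 13.32/40.32 = 2.478 V.
Stage 2 is itself unloaded: V_out = V_mid × R4/(R3+R4) = 2.478 × 47.0/141.9 = 0.821 V.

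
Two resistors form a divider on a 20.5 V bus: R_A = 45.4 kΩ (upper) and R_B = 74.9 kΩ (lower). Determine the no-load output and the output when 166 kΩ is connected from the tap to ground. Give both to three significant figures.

Unloaded: 12.8 V; loaded: 10.9 V

Open-circuit: V = 20.5 × 74.9/(45.4 + 74.9) = 12.8 V.
With the load, R_B becomes R_B‖R_L = 51.61 kΩ, so V = 20.5 × 51.61/97.01 = 10.9 V.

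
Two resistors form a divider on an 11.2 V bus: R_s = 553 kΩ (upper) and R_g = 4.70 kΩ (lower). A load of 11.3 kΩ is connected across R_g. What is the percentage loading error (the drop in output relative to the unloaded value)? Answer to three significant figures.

Unloaded V = 11.2 × 4.70/557.7 = 0.09439 V.
Loaded: R_g‖R_L = 3.319 kΩ, giving V = 11.2 × 3.319/556.3 = 0.06683 V.
Drop = (0.09439 − 0.06683) / 0.09439 = 29.2 %.

29.2 %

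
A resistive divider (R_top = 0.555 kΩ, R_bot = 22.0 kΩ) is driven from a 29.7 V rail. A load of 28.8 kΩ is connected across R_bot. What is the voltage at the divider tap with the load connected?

The load sits in parallel with R_bot: R_bot‖R_L = (22000 × 28800) / (22000 + 28800) = 12470 Ω.
V_out = 29.7 × 12470 / (555 + 12470) = 29.7 × 12470/13030 = 28.4 V.
(Unloaded it would have been 29.0 V.)

V_out ≈ 28.4 V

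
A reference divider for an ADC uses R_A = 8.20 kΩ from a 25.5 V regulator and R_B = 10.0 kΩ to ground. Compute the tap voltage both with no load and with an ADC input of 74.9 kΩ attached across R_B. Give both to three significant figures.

Unloaded: 14.0 V; loaded: 13.2 V

Open-circuit: V = 25.5 × 10.0/(8.20 + 10.0) = 14.0 V.
With the load, R_B becomes R_B‖R_L = 8.822 kΩ, so V = 25.5 × 8.822/17.02 = 13.2 V.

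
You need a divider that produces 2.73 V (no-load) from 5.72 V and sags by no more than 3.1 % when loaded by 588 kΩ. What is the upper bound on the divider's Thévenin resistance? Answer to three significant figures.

R_th ≤ 18.8 kΩ

Loading drop = R_th/(R_th + R_L) ≤ 0.0310, so R_th ≤ R_L · ε/(1−ε) = 588 kΩ × 0.0310/0.9690 = 18.8 kΩ.
(Any R1, R2 with R2/(R1+R2) = 0.477 and R1‖R2 ≤ 18.8 kΩ will meet the spec.)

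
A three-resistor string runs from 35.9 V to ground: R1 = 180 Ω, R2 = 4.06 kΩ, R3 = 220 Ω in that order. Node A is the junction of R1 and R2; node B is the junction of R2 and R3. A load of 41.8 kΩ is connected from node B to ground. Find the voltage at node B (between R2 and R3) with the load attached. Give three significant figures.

At node B, R3 is in parallel with the load: R3‖R_L = 218.8 Ω.
Below node A the resistance is R2 + (R3‖R_L) = 4279 Ω, so V_A = 35.9 × 4279/4459 = 34.45 V.
Then V_B = V_A × (R3‖R_L)/(R2 + R3‖R_L) = 34.45 × 218.8/4279 = 1.76 V.

V ≈ 1.76 V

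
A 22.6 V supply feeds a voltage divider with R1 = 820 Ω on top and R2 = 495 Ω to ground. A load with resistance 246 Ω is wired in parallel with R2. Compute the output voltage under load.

The load sits in parallel with R2: R2‖R_L = (495 × 246) / (495 + 246) = 164.3 Ω.
V_out = 22.6 × 164.3 / (820 + 164.3) = 22.6 × 164.3/984.3 = 3.77 V.
(Unloaded it would have been 8.51 V.)

V_out ≈ 3.77 V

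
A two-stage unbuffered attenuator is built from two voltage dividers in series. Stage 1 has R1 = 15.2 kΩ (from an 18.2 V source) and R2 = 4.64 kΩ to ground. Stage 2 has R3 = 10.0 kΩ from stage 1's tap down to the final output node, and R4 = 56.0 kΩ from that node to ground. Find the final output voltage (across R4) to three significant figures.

V_out ≈ 3.43 V

Stage 2 presents R3+R4 = 66.00 kΩ as a load on stage 1's tap.
Stage 1's lower leg becomes R2‖(R3+R4) = 4.335 kΩ, so V_mid = 18.2 × 4.335/19.54 = 4.039 V.
Stage 2 is itself unloaded: V_out = V_mid × R4/(R3+R4) = 4.039 × 56.0/66.00 = 3.43 V.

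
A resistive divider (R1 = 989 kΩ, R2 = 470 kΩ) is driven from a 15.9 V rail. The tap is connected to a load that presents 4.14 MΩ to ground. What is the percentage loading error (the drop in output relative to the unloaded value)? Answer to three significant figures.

The divider's output (Thévenin) resistance is R1‖R2 = 318.6 kΩ.
Fractional drop under load = R_th/(R_th + R_L) = 318.6 / (318.6 + 4140) = 0.07146.
So the output falls by 7.15 %.

7.15 %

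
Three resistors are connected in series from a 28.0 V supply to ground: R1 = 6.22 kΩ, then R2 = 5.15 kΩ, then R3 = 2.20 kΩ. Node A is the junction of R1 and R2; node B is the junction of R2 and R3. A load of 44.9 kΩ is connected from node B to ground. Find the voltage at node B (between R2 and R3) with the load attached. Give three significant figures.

V ≈ 4.36 V

At node B, R3 is in parallel with the load: R3‖R_L = 2.097 kΩ.
Below node A the resistance is R2 + (R3‖R_L) = 7.247 kΩ, so V_A = 28.0 × 7.247/13.47 = 15.07 V.
Then V_B = V_A × (R3‖R_L)/(R2 + R3‖R_L) = 15.07 × 2.097/7.247 = 4.36 V.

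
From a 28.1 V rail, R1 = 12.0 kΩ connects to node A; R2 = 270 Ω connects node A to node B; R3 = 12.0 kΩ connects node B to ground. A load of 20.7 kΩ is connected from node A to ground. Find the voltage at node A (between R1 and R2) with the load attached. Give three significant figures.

Below node A the series string R2+R3 = 12270 Ω sits in parallel with the 20700 Ω load: 7704 Ω.
V_A = 28.1 × 7704/(12000 + 7704) = 11.0 V.

V ≈ 11.0 V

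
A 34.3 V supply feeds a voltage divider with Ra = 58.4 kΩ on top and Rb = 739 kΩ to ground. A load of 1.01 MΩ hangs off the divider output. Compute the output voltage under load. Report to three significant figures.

The load sits in parallel with Rb: Rb‖R_L = (739 × 1010) / (739 + 1010) = 426.8 kΩ.
V_out = 34.3 × 426.8 / (58.4 + 426.8) = 34.3 × 426.8/485.2 = 30.2 V.

V_out ≈ 30.2 V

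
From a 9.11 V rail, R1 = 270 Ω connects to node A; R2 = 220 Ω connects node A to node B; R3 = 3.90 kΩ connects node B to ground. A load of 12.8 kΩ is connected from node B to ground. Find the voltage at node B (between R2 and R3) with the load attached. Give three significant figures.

At node B, R3 is in parallel with the load: R3‖R_L = 2989 Ω.
Below node A the resistance is R2 + (R3‖R_L) = 3209 Ω, so V_A = 9.11 × 3209/3479 = 8.403 V.
Then V_B = V_A × (R3‖R_L)/(R2 + R3‖R_L) = 8.403 × 2989/3209 = 7.83 V.

V ≈ 7.83 V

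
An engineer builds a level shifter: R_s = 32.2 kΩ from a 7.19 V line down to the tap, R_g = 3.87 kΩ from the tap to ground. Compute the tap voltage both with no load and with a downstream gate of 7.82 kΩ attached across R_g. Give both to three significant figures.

Unloaded: 0.771 V; loaded: 0.535 V

Open-circuit: V = 7.19 × 3.87/(32.2 + 3.87) = 0.771 V.
With the load, R_g becomes R_g‖R_L = 2.589 kΩ, so V = 7.19 × 2.589/34.79 = 0.535 V.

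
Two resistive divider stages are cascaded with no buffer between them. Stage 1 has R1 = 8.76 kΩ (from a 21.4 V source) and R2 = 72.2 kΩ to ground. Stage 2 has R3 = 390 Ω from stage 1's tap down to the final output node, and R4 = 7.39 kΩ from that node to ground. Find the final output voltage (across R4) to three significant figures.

V_out ≈ 9.05 V

Stage 2 presents R3+R4 = 7780 Ω as a load on stage 1's tap.
Stage 1's lower leg becomes R2‖(R3+R4) = 7023 Ω, so V_mid = 21.4 × 7023/15780 = 9.523 V.
Stage 2 is itself unloaded: V_out = V_mid × R4/(R3+R4) = 9.523 × 7390/7780 = 9.05 V.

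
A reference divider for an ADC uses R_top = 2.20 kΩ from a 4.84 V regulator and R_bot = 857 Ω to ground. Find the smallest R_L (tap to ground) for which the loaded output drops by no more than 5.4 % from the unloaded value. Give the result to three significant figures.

R_L(min) ≈ 10.8 kΩ

Output resistance R_th = R_top‖R_bot = (2200 × 857)/3057 = 616.7 Ω.
The fractional drop is R_th/(R_th + R_L); requiring this ≤ 0.0540 gives R_L ≥ R_th(1/0.0540 − 1) = 616.7 × 17.52 = 10.8 kΩ.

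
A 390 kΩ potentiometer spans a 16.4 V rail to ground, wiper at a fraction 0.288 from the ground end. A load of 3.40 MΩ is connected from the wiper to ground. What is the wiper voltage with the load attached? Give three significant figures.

V ≈ 4.61 V

The wiper splits the pot into (1−α)R = 277.7 kΩ above and αR = 112.3 kΩ below.
Lower section ‖ load = 108.7 kΩ.
V_wiper = 16.4 × 108.7/(277.7 + 108.7) = 4.61 V.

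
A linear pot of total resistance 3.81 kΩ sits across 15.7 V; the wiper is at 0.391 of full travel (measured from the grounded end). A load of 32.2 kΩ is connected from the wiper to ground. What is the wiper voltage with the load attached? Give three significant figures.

V ≈ 5.97 V

The wiper splits the pot into (1−α)R = 2.320 kΩ above and αR = 1.490 kΩ below.
Lower section ‖ load = 1.424 kΩ.
V_wiper = 15.7 × 1.424/(2.320 + 1.424) = 5.97 V.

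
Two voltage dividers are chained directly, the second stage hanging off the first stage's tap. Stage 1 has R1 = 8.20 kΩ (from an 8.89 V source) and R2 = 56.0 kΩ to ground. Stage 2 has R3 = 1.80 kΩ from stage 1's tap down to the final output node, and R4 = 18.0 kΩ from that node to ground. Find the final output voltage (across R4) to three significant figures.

Stage 2 presents R3+R4 = 19.80 kΩ as a load on stage 1's tap.
Stage 1's lower leg becomes R2‖(R3+R4) = 14.63 kΩ, so V_mid = 8.89 × 14.63/22.83 = 5.697 V.
Stage 2 is itself unloaded: V_out = V_mid × R4/(R3+R4) = 5.697 × 18.0/19.80 = 5.18 V.

V_out ≈ 5.18 V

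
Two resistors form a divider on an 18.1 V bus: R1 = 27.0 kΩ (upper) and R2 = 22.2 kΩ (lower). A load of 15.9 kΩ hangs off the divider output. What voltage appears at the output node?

V_out ≈ 4.62 V

The load sits in parallel with R2: R2‖R_L = (22.2 × 15.9) / (22.2 + 15.9) = 9.265 kΩ.
V_out = 18.1 × 9.265 / (27.0 + 9.265) = 18.1 × 9.265/36.26 = 4.62 V.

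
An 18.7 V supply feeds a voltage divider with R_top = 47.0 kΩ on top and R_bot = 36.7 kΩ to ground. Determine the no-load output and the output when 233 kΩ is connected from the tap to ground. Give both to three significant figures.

Open-circuit: V = 18.7 × 36.7/(47.0 + 36.7) = 8.20 V.
With the load, R_bot becomes R_bot‖R_L = 31.71 kΩ, so V = 18.7 × 31.71/78.71 = 7.53 V.

Unloaded: 8.20 V; loaded: 7.53 V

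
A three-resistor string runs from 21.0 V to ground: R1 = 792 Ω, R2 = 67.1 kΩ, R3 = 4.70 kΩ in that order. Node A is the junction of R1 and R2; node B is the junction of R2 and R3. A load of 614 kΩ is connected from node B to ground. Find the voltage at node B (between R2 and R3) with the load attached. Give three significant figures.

At node B, R3 is in parallel with the load: R3‖R_L = 4664 Ω.
Below node A the resistance is R2 + (R3‖R_L) = 71760 Ω, so V_A = 21.0 × 71760/72560 = 20.77 V.
Then V_B = V_A × (R3‖R_L)/(R2 + R3‖R_L) = 20.77 × 4664/71760 = 1.35 V.

V ≈ 1.35 V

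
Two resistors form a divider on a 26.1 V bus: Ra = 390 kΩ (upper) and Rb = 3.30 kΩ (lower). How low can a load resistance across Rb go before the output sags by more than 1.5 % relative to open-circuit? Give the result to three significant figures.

Output resistance R_th = Ra‖Rb = (390 × 3.30)/393.3 = 3.272 kΩ.
The fractional drop is R_th/(R_th + R_L); requiring this ≤ 0.0150 gives R_L ≥ R_th(1/0.0150 − 1) = 3.272 × 65.67 = 215 kΩ.

R_L(min) ≈ 215 kΩ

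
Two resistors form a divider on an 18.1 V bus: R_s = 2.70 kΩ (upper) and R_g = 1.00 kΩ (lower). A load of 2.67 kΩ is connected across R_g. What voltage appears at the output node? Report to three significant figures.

The load sits in parallel with R_g: R_g‖R_L = (1.00 × 2.67) / (1.00 + 2.67) = 0.7275 kΩ.
V_out = 18.1 × 0.7275 / (2.70 + 0.7275) = 18.1 × 0.7275/3.428 = 3.84 V.

V_out ≈ 3.84 V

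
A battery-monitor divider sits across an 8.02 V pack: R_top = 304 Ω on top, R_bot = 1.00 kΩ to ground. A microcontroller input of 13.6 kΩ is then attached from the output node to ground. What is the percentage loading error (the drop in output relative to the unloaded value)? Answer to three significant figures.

The divider's output (Thévenin) resistance is R_top‖R_bot = 233.1 Ω.
Fractional drop under load = R_th/(R_th + R_L) = 233.1 / (233.1 + 13600) = 0.01685.
So the output falls by 1.69 %.

1.69 %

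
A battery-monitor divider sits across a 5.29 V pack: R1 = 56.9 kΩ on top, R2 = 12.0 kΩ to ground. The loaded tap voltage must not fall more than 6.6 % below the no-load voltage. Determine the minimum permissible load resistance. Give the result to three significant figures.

Output resistance R_th = R1‖R2 = (56.9 × 12.0)/68.90 = 9.910 kΩ.
The fractional drop is R_th/(R_th + R_L); requiring this ≤ 0.0660 gives R_L ≥ R_th(1/0.0660 − 1) = 9.910 × 14.15 = 140 kΩ.

R_L(min) ≈ 140 kΩ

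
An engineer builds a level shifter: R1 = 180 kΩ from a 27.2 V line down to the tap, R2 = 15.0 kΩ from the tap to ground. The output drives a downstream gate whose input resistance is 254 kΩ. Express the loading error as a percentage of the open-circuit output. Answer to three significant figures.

5.17 %

The divider's output (Thévenin) resistance is R1‖R2 = 13.85 kΩ.
Fractional drop under load = R_th/(R_th + R_L) = 13.85 / (13.85 + 254) = 0.05169.
So the output falls by 5.17 %.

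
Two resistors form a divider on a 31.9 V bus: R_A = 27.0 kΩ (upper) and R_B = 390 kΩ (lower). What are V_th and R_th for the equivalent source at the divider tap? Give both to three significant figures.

V_th = 29.8 V, R_th = 25.3 kΩ

V_th is the open-circuit tap voltage: 31.9 × 390/(27.0 + 390) = 29.8 V.
With the supply zeroed, R_A and R_B appear in parallel from the tap: R_th = R_A‖R_B = (27.0 × 390)/417.0 = 25.3 kΩ.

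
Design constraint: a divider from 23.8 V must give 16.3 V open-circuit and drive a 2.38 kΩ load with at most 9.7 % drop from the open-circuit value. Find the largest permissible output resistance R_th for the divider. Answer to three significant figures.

Loading drop = R_th/(R_th + R_L) ≤ 0.0970, so R_th ≤ R_L · ε/(1−ε) = 2.38 kΩ × 0.0970/0.9030 = 256 Ω.

R_th ≤ 256 Ω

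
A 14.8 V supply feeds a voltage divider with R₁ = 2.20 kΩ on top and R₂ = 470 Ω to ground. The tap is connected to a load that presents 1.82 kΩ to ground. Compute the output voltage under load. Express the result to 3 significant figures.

V_out ≈ 2.15 V

The load sits in parallel with R₂: R₂‖R_L = (470 × 1820) / (470 + 1820) = 373.5 Ω.
V_out = 14.8 × 373.5 / (2200 + 373.5) = 14.8 × 373.5/2574 = 2.15 V.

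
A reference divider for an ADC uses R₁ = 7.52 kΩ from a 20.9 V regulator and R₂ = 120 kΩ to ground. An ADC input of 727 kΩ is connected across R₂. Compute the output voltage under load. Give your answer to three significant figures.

V_out ≈ 19.5 V

The load sits in parallel with R₂: R₂‖R_L = (120 × 727) / (120 + 727) = 103.0 kΩ.
V_out = 20.9 × 103.0 / (7.52 + 103.0) = 20.9 × 103.0/110.5 = 19.5 V.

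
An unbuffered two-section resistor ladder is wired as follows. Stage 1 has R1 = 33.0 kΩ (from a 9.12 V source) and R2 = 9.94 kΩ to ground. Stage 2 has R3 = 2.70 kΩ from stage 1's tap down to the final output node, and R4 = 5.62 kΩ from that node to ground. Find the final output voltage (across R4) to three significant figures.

Stage 2 presents R3+R4 = 8.320 kΩ as a load on stage 1's tap.
Stage 1's lower leg becomes R2‖(R3+R4) = 4.529 kΩ, so V_mid = 9.12 × 4.529/37.53 = 1.101 V.
Stage 2 is itself unloaded: V_out = V_mid × R4/(R3+R4) = 1.101 × 5.62/8.320 = 0.743 V.

V_out ≈ 0.743 V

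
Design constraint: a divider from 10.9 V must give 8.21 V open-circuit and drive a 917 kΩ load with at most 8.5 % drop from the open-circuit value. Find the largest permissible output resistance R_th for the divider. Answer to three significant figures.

R_th ≤ 85.2 kΩ

Loading drop = R_th/(R_th + R_L) ≤ 0.0850, so R_th ≤ R_L · ε/(1−ε) = 917 kΩ × 0.0850/0.9150 = 85.2 kΩ.
(Any R1, R2 with R2/(R1+R2) = 0.753 and R1‖R2 ≤ 85.2 kΩ will meet the spec.)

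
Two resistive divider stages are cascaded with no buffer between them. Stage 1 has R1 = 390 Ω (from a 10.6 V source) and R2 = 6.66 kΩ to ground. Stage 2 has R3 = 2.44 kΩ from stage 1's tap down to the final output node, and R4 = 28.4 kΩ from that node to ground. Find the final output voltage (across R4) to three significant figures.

Stage 2 presents R3+R4 = 30840 Ω as a load on stage 1's tap.
Stage 1's lower leg becomes R2‖(R3+R4) = 5477 Ω, so V_mid = 10.6 × 5477/5867 = 9.895 V.
Stage 2 is itself unloaded: V_out = V_mid × R4/(R3+R4) = 9.895 × 28400/30840 = 9.11 V.

V_out ≈ 9.11 V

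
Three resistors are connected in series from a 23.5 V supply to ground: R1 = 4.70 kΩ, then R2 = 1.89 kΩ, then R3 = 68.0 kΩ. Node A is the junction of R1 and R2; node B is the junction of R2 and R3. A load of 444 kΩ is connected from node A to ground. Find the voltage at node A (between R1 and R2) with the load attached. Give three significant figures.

V ≈ 21.8 V

Below node A the series string R2+R3 = 69.89 kΩ sits in parallel with the 444 kΩ load: 60.38 kΩ.
V_A = 23.5 × 60.38/(4.70 + 60.38) = 21.8 V.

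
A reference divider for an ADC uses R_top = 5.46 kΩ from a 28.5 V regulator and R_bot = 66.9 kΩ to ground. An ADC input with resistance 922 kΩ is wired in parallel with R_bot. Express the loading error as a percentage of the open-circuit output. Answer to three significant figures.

0.545 %

The divider's output (Thévenin) resistance is R_top‖R_bot = 5.048 kΩ.
Fractional drop under load = R_th/(R_th + R_L) = 5.048 / (5.048 + 922) = 0.005445.
So the output falls by 0.545 %.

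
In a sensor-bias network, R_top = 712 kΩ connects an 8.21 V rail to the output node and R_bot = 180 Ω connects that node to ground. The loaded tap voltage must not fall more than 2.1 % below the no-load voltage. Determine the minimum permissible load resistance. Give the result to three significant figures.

R_L(min) ≈ 8.39 kΩ

Output resistance R_th = R_top‖R_bot = (712000 × 180)/712200 = 180.0 Ω.
The fractional drop is R_th/(R_th + R_L); requiring this ≤ 0.0210 gives R_L ≥ R_th(1/0.0210 − 1) = 180.0 × 46.62 = 8.39 kΩ.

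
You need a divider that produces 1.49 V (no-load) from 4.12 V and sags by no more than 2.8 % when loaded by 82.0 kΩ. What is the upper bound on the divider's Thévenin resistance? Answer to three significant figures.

R_th ≤ 2.36 kΩ

Loading drop = R_th/(R_th + R_L) ≤ 0.0280, so R_th ≤ R_L · ε/(1−ε) = 82.0 kΩ × 0.0280/0.9720 = 2.36 kΩ.
(Any R1, R2 with R2/(R1+R2) = 0.362 and R1‖R2 ≤ 2.36 kΩ will meet the spec.)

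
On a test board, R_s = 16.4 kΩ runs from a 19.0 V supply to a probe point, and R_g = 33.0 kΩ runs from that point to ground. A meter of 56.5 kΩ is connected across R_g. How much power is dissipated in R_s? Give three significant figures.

Total resistance from the source is R_s + (R_g‖R_L) = 37.23 kΩ, so I = 19.0/37.23 kΩ = 0.5103 mA.
P = I²·R_s = (0.5103 mA)² × 16.4 kΩ = 4.27 mW.

P ≈ 4.27 mW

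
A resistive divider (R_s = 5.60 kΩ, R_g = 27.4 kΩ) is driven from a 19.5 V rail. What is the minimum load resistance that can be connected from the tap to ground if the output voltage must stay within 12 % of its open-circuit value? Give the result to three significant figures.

R_L(min) ≈ 34.1 kΩ

Output resistance R_th = R_s‖R_g = (5.60 × 27.4)/33.00 = 4.650 kΩ.
The fractional drop is R_th/(R_th + R_L); requiring this ≤ 0.120 gives R_L ≥ R_th(1/0.120 − 1) = 4.650 × 7.333 = 34.1 kΩ.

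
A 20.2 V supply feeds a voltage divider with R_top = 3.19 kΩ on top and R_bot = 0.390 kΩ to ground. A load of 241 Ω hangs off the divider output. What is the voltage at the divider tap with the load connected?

The load sits in parallel with R_bot: R_bot‖R_L = (390 × 241) / (390 + 241) = 149.0 Ω.
V_out = 20.2 × 149.0 / (3190 + 149.0) = 20.2 × 149.0/3339 = 0.901 V.
(Unloaded it would have been 2.20 V.)

V_out ≈ 0.901 V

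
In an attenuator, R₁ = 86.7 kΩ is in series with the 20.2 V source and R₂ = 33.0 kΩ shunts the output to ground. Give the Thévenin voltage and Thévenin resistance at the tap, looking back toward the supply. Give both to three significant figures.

V_th = 5.57 V, R_th = 23.9 kΩ

V_th is the open-circuit tap voltage: 20.2 × 33.0/(86.7 + 33.0) = 5.57 V.
With the supply zeroed, R₁ and R₂ appear in parallel from the tap: R_th = R₁‖R₂ = (86.7 × 33.0)/119.7 = 23.9 kΩ.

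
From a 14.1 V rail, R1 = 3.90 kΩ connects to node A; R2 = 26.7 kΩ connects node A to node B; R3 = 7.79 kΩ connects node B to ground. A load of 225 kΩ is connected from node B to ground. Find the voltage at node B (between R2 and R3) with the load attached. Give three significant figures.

V ≈ 2.78 V

At node B, R3 is in parallel with the load: R3‖R_L = 7.529 kΩ.
Below node A the resistance is R2 + (R3‖R_L) = 34.23 kΩ, so V_A = 14.1 × 34.23/38.13 = 12.66 V.
Then V_B = V_A × (R3‖R_L)/(R2 + R3‖R_L) = 12.66 × 7.529/34.23 = 2.78 V.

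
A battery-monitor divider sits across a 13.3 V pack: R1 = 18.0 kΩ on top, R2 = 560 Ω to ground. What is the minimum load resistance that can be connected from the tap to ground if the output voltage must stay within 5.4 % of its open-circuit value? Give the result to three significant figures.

Output resistance R_th = R1‖R2 = (18000 × 560)/18560 = 543.1 Ω.
The fractional drop is R_th/(R_th + R_L); requiring this ≤ 0.0540 gives R_L ≥ R_th(1/0.0540 − 1) = 543.1 × 17.52 = 9.51 kΩ.

R_L(min) ≈ 9.51 kΩ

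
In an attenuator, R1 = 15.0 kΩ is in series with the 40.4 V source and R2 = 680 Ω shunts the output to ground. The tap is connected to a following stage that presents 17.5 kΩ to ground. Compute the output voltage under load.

V_out ≈ 1.69 V

The load sits in parallel with R2: R2‖R_L = (680 × 17500) / (680 + 17500) = 654.6 Ω.
V_out = 40.4 × 654.6 / (15000 + 654.6) = 40.4 × 654.6/15650 = 1.69 V.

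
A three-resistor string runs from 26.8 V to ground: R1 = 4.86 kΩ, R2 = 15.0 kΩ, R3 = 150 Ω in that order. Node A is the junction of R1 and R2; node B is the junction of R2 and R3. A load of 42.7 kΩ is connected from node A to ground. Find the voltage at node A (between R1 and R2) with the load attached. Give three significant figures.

V ≈ 18.7 V

Below node A the series string R2+R3 = 15150 Ω sits in parallel with the 42700 Ω load: 11180 Ω.
V_A = 26.8 × 11180/(4860 + 11180) = 18.7 V.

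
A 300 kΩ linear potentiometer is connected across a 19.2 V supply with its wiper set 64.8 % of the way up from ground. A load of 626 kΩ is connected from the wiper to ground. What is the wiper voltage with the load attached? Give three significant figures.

V ≈ 11.2 V

The wiper splits the pot into (1−α)R = 105.6 kΩ above and αR = 194.4 kΩ below.
Lower section ‖ load = 148.3 kΩ.
V_wiper = 19.2 × 148.3/(105.6 + 148.3) = 11.2 V.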